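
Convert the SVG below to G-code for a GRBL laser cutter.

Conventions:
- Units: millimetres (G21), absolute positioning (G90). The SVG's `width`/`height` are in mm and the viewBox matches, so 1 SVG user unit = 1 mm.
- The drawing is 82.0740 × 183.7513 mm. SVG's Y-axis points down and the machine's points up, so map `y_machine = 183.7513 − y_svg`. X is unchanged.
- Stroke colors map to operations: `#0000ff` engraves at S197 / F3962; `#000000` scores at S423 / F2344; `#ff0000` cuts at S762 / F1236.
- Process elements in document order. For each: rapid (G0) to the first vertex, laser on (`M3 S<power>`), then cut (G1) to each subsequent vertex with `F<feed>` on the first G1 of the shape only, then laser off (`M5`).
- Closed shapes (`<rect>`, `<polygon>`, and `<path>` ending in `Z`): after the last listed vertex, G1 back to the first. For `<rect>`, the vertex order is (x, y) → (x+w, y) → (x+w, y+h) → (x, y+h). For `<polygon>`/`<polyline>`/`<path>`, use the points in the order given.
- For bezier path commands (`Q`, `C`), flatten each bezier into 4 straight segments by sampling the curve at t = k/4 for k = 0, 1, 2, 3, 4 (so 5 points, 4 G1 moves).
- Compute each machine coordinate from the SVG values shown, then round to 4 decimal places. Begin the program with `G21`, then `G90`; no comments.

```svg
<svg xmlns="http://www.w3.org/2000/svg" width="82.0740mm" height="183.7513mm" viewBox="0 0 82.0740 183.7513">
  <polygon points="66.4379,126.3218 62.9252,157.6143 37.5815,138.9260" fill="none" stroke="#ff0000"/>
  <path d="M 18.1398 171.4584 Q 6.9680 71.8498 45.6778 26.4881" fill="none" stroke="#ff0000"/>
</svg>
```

G21
G90
G0 X66.4379 Y57.4295
M3 S762
G1 X62.9252 Y26.1370 F1236
G1 X37.5815 Y44.8253
G1 X66.4379 Y57.4295
M5
G0 X18.1398 Y12.2929
M3 S762
G1 X15.6715 Y58.7068 F1236
G1 X19.4384 Y98.3398
G1 X29.4405 Y131.1919
G1 X45.6778 Y157.2632
M5

1 u = 1 mm; y_m = 183.7513 − y.

[1] `<polygon>` regular polygon, #ff0000→cut S762 F1236: (66.4379,57.4295) → (62.9252,26.1370) → (37.5815,44.8253) → (66.4379,57.4295) (closed)

[2] `<path>` quadratic bezier, #ff0000→cut S762 F1236: (18.1398,12.2929) → (15.6715,58.7068) → (19.4384,98.3398) → (29.4405,131.1919) → (45.6778,157.2632)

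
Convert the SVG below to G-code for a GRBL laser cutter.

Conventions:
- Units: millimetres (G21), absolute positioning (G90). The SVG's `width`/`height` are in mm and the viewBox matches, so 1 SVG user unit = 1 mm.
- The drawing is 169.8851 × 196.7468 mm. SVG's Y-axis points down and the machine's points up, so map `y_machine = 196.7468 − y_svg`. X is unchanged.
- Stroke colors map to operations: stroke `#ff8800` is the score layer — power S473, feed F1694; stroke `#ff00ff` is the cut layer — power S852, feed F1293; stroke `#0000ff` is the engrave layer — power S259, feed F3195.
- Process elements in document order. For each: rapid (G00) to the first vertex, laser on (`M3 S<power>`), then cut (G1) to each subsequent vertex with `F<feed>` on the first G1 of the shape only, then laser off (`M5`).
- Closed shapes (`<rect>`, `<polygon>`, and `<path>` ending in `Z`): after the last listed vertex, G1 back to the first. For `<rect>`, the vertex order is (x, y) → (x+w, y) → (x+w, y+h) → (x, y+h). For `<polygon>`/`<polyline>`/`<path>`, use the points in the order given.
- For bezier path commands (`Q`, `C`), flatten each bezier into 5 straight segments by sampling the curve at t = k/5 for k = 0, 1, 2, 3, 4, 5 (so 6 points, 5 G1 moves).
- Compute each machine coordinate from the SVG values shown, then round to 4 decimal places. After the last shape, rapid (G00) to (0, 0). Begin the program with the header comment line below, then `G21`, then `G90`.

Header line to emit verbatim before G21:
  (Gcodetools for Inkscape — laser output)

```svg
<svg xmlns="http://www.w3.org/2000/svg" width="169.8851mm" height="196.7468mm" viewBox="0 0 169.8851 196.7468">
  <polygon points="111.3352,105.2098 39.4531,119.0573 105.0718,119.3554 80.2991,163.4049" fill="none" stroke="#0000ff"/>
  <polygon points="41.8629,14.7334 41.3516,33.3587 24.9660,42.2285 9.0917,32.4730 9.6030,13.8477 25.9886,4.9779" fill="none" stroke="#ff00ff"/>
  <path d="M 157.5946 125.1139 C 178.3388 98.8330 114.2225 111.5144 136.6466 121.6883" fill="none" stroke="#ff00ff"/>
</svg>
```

(Gcodetools for Inkscape — laser output)
G21
G90
G00 X111.3352 Y91.5370
M3 S259
G1 X39.4531 Y77.6895 F3195
G1 X105.0718 Y77.3914
G1 X80.2991 Y33.3419
G1 X111.3352 Y91.5370
M5
G00 X41.8629 Y182.0134
M3 S852
G1 X41.3516 Y163.3881 F1293
G1 X24.9660 Y154.5183
G1 X9.0917 Y164.2738
G1 X9.6030 Y182.8991
G1 X25.9886 Y191.7689
G1 X41.8629 Y182.0134
M5
G00 X157.5946 Y71.6329
M3 S852
G1 X161.2291 Y83.0577 F1293
G1 X152.7243 Y87.1221
G1 X140.3074 Y85.8167
G1 X132.2058 Y81.1320
G1 X136.6466 Y75.0585
M5
G00 X0.0000 Y0.0000

Since the viewBox matches the mm dimensions, user units are millimetres directly. The only transform is the Y-flip y_m = 196.7468 − y_svg.

Shape 1 is a closed polygon drawn with `<polygon>`. Its stroke #0000ff means engrave at S259, F3195. After flipping Y the toolpath is (111.3352,91.5370) → (39.4531,77.6895) → (105.0718,77.3914) → (80.2991,33.3419) → (111.3352,91.5370), returning to the start.

Shape 2 is a regular polygon drawn with `<polygon>`. Its stroke #ff00ff means cut at S852, F1293. After flipping Y the toolpath is (41.8629,182.0134) → (41.3516,163.3881) → (24.9660,154.5183) → (9.0917,164.2738) → (9.6030,182.8991) → (25.9886,191.7689) → (41.8629,182.0134), returning to the start.

Shape 3 is a cubic bezier drawn with `<path>`. Its stroke #ff00ff means cut at S852, F1293. After flipping Y the toolpath is (157.5946,71.6329) → (161.2291,83.0577) → (152.7243,87.1221) → (140.3074,85.8167) → (132.2058,81.1320) → (136.6466,75.0585).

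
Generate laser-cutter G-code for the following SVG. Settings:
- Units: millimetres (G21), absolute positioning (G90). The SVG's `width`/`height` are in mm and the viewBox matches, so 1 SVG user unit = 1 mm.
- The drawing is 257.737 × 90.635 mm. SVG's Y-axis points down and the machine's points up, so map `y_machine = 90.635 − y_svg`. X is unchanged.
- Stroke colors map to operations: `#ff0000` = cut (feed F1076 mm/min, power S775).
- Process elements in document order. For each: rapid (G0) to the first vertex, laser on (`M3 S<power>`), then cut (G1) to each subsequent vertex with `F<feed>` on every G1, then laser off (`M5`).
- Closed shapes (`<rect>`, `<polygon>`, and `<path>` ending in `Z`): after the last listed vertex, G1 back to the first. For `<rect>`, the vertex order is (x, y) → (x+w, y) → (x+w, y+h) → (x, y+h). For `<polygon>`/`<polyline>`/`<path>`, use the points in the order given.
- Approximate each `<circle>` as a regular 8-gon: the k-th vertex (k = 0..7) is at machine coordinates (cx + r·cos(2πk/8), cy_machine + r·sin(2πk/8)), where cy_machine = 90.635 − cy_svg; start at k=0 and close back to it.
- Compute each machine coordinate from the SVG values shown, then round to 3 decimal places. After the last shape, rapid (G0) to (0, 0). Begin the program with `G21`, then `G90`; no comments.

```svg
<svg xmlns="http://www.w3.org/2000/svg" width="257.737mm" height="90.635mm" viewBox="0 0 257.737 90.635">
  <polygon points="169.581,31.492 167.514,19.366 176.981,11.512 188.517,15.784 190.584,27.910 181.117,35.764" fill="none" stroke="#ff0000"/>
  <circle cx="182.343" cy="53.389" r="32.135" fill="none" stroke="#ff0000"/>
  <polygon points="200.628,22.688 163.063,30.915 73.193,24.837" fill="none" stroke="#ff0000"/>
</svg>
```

1 u = 1 mm; y_m = 90.635 − y.

[1] `<polygon>` regular polygon, #ff0000→cut S775 F1076: (169.581,59.143) → (167.514,71.269) → (176.981,79.123) → (188.517,74.851) → (190.584,62.725) → (181.117,54.871) → (169.581,59.143) (closed)

[2] `<circle>` circle, #ff0000→cut S775 F1076: (214.478,37.246) → (205.066,59.969) → (182.343,69.381) → (159.620,59.969) → (150.208,37.246) → (159.620,14.523) → (182.343,5.111) → (205.066,14.523) → (214.478,37.246) (closed)

[3] `<polygon>` closed polygon, #ff0000→cut S775 F1076: (200.628,67.947) → (163.063,59.720) → (73.193,65.798) → (200.628,67.947) (closed)

G21
G90
G0 X169.581 Y59.143
M3 S775
G1 X167.514 Y71.269 F1076
G1 X176.981 Y79.123 F1076
G1 X188.517 Y74.851 F1076
G1 X190.584 Y62.725 F1076
G1 X181.117 Y54.871 F1076
G1 X169.581 Y59.143 F1076
M5
G0 X214.478 Y37.246
M3 S775
G1 X205.066 Y59.969 F1076
G1 X182.343 Y69.381 F1076
G1 X159.620 Y59.969 F1076
G1 X150.208 Y37.246 F1076
G1 X159.620 Y14.523 F1076
G1 X182.343 Y5.111 F1076
G1 X205.066 Y14.523 F1076
G1 X214.478 Y37.246 F1076
M5
G0 X200.628 Y67.947
M3 S775
G1 X163.063 Y59.720 F1076
G1 X73.193 Y65.798 F1076
G1 X200.628 Y67.947 F1076
M5
G0 X0.000 Y0.000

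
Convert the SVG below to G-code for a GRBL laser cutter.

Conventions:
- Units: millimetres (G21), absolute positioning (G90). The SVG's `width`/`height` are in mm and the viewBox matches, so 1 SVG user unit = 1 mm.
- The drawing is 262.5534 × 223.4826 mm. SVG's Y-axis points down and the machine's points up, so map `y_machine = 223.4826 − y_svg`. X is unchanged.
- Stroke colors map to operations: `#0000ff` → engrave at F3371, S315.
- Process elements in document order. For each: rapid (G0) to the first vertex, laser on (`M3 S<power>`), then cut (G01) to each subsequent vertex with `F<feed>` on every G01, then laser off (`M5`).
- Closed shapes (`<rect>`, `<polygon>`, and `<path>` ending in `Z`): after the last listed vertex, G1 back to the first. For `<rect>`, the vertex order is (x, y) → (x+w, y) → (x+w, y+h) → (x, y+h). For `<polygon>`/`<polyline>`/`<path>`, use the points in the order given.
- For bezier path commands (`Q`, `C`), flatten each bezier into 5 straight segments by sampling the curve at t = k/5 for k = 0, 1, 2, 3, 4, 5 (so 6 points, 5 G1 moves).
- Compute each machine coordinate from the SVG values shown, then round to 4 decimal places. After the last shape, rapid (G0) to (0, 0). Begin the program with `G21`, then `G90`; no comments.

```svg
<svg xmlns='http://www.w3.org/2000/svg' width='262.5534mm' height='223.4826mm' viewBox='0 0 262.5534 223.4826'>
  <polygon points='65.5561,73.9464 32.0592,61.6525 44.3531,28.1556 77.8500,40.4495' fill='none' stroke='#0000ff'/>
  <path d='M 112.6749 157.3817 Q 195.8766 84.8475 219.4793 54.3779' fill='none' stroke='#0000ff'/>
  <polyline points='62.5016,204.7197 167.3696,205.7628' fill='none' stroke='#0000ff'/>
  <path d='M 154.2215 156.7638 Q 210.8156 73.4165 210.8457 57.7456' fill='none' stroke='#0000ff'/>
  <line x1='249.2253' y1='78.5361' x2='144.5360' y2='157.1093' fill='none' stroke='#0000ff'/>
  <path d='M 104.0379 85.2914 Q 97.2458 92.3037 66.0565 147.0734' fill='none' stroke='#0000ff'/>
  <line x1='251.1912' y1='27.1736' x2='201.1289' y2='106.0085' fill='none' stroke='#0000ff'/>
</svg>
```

viewBox `0 0 262.5534 223.4826` with mm width/height → 1 unit = 1 mm. Flip: y_m = 223.4826 − y_svg.

**Shape 1** — `<polygon>` regular polygon, stroke `#0000ff` → engrave (S315, F3371). Machine vertices: (65.5561,149.5362) → (32.0592,161.8301) → (44.3531,195.3270) → (77.8500,183.0331) → (65.5561,149.5362). Closed: final G1 returns to the first vertex.

**Shape 2** — `<path>` quadratic bezier, stroke `#0000ff` → engrave (S315, F3371). Control points (SVG): P0=(112.6749,157.3817), P1=(195.8766,84.8475), P2=(219.4793,54.3779); sampled at t=k/5. Machine vertices: (112.6749,66.1009) → (143.5716,93.4320) → (169.7004,117.3979) → (191.0613,137.9987) → (207.6543,155.2343) → (219.4793,169.1047). Open path.

**Shape 3** — `<polyline>` line segment, stroke `#0000ff` → engrave (S315, F3371). Machine vertices: (62.5016,18.7629) → (167.3696,17.7198). Open path.

**Shape 4** — `<path>` quadratic bezier, stroke `#0000ff` → engrave (S315, F3371). Control points (SVG): P0=(154.2215,156.7638), P1=(210.8156,73.4165), P2=(210.8457,57.7456); sampled at t=k/5. Machine vertices: (154.2215,66.7188) → (174.5966,97.3507) → (190.4465,122.5684) → (201.7714,142.3721) → (208.5711,156.7616) → (210.8457,165.7370). Open path.

**Shape 5** — `<line>` line segment, stroke `#0000ff` → engrave (S315, F3371). Machine vertices: (249.2253,144.9465) → (144.5360,66.3733). Open path.

**Shape 6** — `<path>` quadratic bezier, stroke `#0000ff` → engrave (S315, F3371). Control points (SVG): P0=(104.0379,85.2914), P1=(97.2458,92.3037), P2=(66.0565,147.0734); sampled at t=k/5. Machine vertices: (104.0379,138.1912) → (100.3452,133.4760) → (94.7007,124.9402) → (87.1044,112.5838) → (77.5563,96.4068) → (66.0565,76.4092). Open path.

**Shape 7** — `<line>` line segment, stroke `#0000ff` → engrave (S315, F3371). Machine vertices: (251.1912,196.3090) → (201.1289,117.4741). Open path.

G21
G90
G0 X65.5561 Y149.5362
M3 S315
G01 X32.0592 Y161.8301 F3371
G01 X44.3531 Y195.3270 F3371
G01 X77.8500 Y183.0331 F3371
G01 X65.5561 Y149.5362 F3371
M5
G0 X112.6749 Y66.1009
M3 S315
G01 X143.5716 Y93.4320 F3371
G01 X169.7004 Y117.3979 F3371
G01 X191.0613 Y137.9987 F3371
G01 X207.6543 Y155.2343 F3371
G01 X219.4793 Y169.1047 F3371
M5
G0 X62.5016 Y18.7629
M3 S315
G01 X167.3696 Y17.7198 F3371
M5
G0 X154.2215 Y66.7188
M3 S315
G01 X174.5966 Y97.3507 F3371
G01 X190.4465 Y122.5684 F3371
G01 X201.7714 Y142.3721 F3371
G01 X208.5711 Y156.7616 F3371
G01 X210.8457 Y165.7370 F3371
M5
G0 X249.2253 Y144.9465
M3 S315
G01 X144.5360 Y66.3733 F3371
M5
G0 X104.0379 Y138.1912
M3 S315
G01 X100.3452 Y133.4760 F3371
G01 X94.7007 Y124.9402 F3371
G01 X87.1044 Y112.5838 F3371
G01 X77.5563 Y96.4068 F3371
G01 X66.0565 Y76.4092 F3371
M5
G0 X251.1912 Y196.3090
M3 S315
G01 X201.1289 Y117.4741 F3371
M5
G0 X0.0000 Y0.0000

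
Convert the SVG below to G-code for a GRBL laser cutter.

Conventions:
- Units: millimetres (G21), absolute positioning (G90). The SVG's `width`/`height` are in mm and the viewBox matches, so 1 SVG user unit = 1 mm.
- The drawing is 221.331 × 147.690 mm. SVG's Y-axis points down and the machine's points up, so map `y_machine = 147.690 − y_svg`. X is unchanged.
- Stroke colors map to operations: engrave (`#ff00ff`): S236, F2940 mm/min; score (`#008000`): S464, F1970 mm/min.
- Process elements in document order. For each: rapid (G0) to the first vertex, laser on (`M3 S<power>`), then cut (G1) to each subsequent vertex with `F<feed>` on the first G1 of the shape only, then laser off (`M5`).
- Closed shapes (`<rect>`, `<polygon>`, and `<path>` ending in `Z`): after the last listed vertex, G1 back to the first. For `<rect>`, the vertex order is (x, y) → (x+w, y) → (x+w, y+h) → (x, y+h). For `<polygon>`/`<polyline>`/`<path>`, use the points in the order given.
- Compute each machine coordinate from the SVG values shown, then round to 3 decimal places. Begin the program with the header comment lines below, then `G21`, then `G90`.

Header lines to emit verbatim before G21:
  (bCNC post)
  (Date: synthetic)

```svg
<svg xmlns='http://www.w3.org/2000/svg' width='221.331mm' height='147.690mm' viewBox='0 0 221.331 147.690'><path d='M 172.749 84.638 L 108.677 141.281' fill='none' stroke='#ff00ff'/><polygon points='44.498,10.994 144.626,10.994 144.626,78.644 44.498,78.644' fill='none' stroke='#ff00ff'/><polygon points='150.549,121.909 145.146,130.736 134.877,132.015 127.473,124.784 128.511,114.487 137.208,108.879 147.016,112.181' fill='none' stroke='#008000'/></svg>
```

(bCNC post)
(Date: synthetic)
G21
G90
G0 X172.749 Y63.052
M3 S236
G1 X108.677 Y6.409 F2940
M5
G0 X44.498 Y136.696
M3 S236
G1 X144.626 Y136.696 F2940
G1 X144.626 Y69.046
G1 X44.498 Y69.046
G1 X44.498 Y136.696
M5
G0 X150.549 Y25.781
M3 S464
G1 X145.146 Y16.954 F1970
G1 X134.877 Y15.675
G1 X127.473 Y22.906
G1 X128.511 Y33.203
G1 X137.208 Y38.811
G1 X147.016 Y35.509
G1 X150.549 Y25.781
M5

Since the viewBox matches the mm dimensions, user units are millimetres directly. The only transform is the Y-flip y_m = 147.690 − y_svg.

Shape 1 is a line segment drawn with `<path>`. Its stroke #ff00ff means engrave at S236, F2940. After flipping Y the toolpath is (172.749,63.052) → (108.677,6.409).

Shape 2 is a rectangle drawn with `<polygon>`. Its stroke #ff00ff means engrave at S236, F2940. After flipping Y the toolpath is (44.498,136.696) → (144.626,136.696) → (144.626,69.046) → (44.498,69.046) → (44.498,136.696), returning to the start.

Shape 3 is a regular polygon drawn with `<polygon>`. Its stroke #008000 means score at S464, F1970. After flipping Y the toolpath is (150.549,25.781) → (145.146,16.954) → (134.877,15.675) → (127.473,22.906) → (128.511,33.203) → (137.208,38.811) → (147.016,35.509) → (150.549,25.781), returning to the start.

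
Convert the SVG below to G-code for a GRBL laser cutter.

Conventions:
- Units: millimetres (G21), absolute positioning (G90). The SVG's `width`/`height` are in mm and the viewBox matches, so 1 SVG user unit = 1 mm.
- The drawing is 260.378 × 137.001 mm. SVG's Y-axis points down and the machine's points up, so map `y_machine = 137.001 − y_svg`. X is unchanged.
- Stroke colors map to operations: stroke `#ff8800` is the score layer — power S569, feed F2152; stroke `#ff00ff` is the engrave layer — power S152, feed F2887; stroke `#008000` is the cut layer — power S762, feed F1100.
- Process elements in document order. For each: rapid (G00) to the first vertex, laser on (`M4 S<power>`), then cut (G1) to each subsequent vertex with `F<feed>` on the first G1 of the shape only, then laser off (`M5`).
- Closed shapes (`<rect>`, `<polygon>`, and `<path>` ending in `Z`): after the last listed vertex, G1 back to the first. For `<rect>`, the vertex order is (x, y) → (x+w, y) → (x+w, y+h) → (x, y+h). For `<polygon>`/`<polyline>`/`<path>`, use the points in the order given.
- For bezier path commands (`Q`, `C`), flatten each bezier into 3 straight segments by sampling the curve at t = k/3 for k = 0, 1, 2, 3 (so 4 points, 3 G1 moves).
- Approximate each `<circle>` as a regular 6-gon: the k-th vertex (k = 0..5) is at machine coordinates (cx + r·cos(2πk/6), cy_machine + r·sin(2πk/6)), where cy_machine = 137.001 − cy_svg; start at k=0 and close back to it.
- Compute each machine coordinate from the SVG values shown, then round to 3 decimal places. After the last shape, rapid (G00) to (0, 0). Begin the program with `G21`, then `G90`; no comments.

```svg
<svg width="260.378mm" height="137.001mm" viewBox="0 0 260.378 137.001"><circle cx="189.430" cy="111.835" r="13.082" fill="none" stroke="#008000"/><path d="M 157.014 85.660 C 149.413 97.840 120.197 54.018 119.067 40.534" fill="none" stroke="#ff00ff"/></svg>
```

G21
G90
G00 X202.512 Y25.166
M4 S762
G1 X195.971 Y36.495 F1100
G1 X182.889 Y36.495
G1 X176.348 Y25.166
G1 X182.889 Y13.837
G1 X195.971 Y13.837
G1 X202.512 Y25.166
M5
G00 X157.014 Y51.341
M4 S152
G1 X144.049 Y54.631 F2887
G1 X127.718 Y76.068
G1 X119.067 Y96.467
M5
G00 X0.000 Y0.000

viewBox `0 0 260.378 137.001` with mm width/height → 1 unit = 1 mm. Flip: y_m = 137.001 − y_svg.

**Shape 1** — `<circle>` circle, stroke `#008000` → cut (S762, F1100). Machine vertices: (202.512,25.166) → (195.971,36.495) → (182.889,36.495) → (176.348,25.166) → (182.889,13.837) → (195.971,13.837) → (202.512,25.166). Closed: final G1 returns to the first vertex.

**Shape 2** — `<path>` cubic bezier, stroke `#ff00ff` → engrave (S152, F2887). Control points (SVG): P0=(157.014,85.660), P1=(149.413,97.840), P2=(120.197,54.018), P3=(119.067,40.534); sampled at t=k/3. Machine vertices: (157.014,51.341) → (144.049,54.631) → (127.718,76.068) → (119.067,96.467). Open path.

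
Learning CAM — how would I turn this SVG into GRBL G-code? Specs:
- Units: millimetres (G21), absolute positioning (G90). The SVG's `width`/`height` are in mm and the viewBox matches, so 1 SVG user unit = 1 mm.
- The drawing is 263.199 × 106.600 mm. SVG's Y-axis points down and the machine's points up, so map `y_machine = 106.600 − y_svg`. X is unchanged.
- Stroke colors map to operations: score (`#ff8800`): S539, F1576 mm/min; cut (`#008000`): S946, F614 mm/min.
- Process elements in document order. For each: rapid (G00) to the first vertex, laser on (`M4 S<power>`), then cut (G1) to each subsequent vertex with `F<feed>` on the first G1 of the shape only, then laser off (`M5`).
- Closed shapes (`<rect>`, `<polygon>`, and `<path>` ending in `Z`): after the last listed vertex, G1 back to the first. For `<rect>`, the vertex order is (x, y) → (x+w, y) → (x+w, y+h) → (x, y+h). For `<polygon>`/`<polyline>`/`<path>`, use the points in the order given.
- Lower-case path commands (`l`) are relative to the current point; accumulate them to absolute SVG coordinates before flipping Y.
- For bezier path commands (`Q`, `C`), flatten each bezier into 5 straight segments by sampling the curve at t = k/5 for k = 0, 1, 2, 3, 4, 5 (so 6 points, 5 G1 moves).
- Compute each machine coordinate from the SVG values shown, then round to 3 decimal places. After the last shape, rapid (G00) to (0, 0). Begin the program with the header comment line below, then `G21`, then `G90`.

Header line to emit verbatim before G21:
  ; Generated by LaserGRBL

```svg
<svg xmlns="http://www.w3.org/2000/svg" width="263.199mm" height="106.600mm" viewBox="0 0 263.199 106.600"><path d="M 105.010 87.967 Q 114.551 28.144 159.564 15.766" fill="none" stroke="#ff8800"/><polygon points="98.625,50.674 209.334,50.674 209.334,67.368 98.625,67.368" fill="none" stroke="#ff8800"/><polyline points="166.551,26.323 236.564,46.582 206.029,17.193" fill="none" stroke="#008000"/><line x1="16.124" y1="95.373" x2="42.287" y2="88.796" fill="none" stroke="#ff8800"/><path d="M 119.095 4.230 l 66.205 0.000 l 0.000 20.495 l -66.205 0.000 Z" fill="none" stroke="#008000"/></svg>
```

; Generated by LaserGRBL
G21
G90
G00 X105.010 Y18.633
M4 S539
G1 X110.245 Y40.664 F1576
G1 X118.318 Y58.900
G1 X129.229 Y73.340
G1 X142.978 Y83.985
G1 X159.564 Y90.834
M5
G00 X98.625 Y55.926
M4 S539
G1 X209.334 Y55.926 F1576
G1 X209.334 Y39.232
G1 X98.625 Y39.232
G1 X98.625 Y55.926
M5
G00 X166.551 Y80.277
M4 S946
G1 X236.564 Y60.018 F614
G1 X206.029 Y89.407
M5
G00 X16.124 Y11.227
M4 S539
G1 X42.287 Y17.804 F1576
M5
G00 X119.095 Y102.370
M4 S946
G1 X185.300 Y102.370 F614
G1 X185.300 Y81.875
G1 X119.095 Y81.875
G1 X119.095 Y102.370
M5
G00 X0.000 Y0.000

Since the viewBox matches the mm dimensions, user units are millimetres directly. The only transform is the Y-flip y_m = 106.600 − y_svg.

Shape 1 is a quadratic bezier drawn with `<path>`. Its stroke #ff8800 means score at S539, F1576. After flipping Y the toolpath is (105.010,18.633) → (110.245,40.664) → (118.318,58.900) → (129.229,73.340) → (142.978,83.985) → (159.564,90.834).

Shape 2 is a rectangle drawn with `<polygon>`. Its stroke #ff8800 means score at S539, F1576. After flipping Y the toolpath is (98.625,55.926) → (209.334,55.926) → (209.334,39.232) → (98.625,39.232) → (98.625,55.926), returning to the start.

Shape 3 is a open polyline drawn with `<polyline>`. Its stroke #008000 means cut at S946, F614. After flipping Y the toolpath is (166.551,80.277) → (236.564,60.018) → (206.029,89.407).

Shape 4 is a line segment drawn with `<line>`. Its stroke #ff8800 means score at S539, F1576. After flipping Y the toolpath is (16.124,11.227) → (42.287,17.804).

Shape 5 is a rectangle drawn with `<path>`. Its stroke #008000 means cut at S946, F614. After flipping Y the toolpath is (119.095,102.370) → (185.300,102.370) → (185.300,81.875) → (119.095,81.875) → (119.095,102.370), returning to the start.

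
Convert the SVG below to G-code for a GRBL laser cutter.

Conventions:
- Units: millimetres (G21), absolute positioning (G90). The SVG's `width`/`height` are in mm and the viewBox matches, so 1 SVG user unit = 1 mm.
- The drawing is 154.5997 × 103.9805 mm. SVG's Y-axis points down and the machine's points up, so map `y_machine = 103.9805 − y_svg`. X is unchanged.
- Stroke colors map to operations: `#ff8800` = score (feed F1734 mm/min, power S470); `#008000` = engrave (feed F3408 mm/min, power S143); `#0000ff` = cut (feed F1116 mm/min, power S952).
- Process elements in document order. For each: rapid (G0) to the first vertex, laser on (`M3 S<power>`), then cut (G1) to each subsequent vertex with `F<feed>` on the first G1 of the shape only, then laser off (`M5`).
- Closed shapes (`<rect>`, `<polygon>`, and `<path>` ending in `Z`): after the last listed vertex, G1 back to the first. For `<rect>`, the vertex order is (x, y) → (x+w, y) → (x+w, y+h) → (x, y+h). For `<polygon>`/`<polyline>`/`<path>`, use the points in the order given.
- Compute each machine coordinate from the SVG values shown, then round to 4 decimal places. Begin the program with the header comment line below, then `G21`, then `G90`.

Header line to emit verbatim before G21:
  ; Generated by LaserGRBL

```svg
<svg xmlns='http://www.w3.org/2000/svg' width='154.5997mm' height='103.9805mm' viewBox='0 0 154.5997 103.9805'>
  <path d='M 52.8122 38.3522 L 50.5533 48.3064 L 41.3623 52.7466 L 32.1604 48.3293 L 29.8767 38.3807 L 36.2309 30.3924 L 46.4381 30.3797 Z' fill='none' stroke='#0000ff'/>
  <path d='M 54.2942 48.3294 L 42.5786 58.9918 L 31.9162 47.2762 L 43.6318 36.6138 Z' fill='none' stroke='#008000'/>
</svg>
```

Since the viewBox matches the mm dimensions, user units are millimetres directly. The only transform is the Y-flip y_m = 103.9805 − y_svg.

Shape 1 is a regular polygon drawn with `<path>`. Its stroke #0000ff means cut at S952, F1116. After flipping Y the toolpath is (52.8122,65.6283) → (50.5533,55.6741) → (41.3623,51.2339) → (32.1604,55.6512) → (29.8767,65.5998) → (36.2309,73.5881) → (46.4381,73.6008) → (52.8122,65.6283), returning to the start.

Shape 2 is a regular polygon drawn with `<path>`. Its stroke #008000 means engrave at S143, F3408. After flipping Y the toolpath is (54.2942,55.6511) → (42.5786,44.9887) → (31.9162,56.7043) → (43.6318,67.3667) → (54.2942,55.6511), returning to the start.

; Generated by LaserGRBL
G21
G90
G0 X52.8122 Y65.6283
M3 S952
G1 X50.5533 Y55.6741 F1116
G1 X41.3623 Y51.2339
G1 X32.1604 Y55.6512
G1 X29.8767 Y65.5998
G1 X36.2309 Y73.5881
G1 X46.4381 Y73.6008
G1 X52.8122 Y65.6283
M5
G0 X54.2942 Y55.6511
M3 S143
G1 X42.5786 Y44.9887 F3408
G1 X31.9162 Y56.7043
G1 X43.6318 Y67.3667
G1 X54.2942 Y55.6511
M5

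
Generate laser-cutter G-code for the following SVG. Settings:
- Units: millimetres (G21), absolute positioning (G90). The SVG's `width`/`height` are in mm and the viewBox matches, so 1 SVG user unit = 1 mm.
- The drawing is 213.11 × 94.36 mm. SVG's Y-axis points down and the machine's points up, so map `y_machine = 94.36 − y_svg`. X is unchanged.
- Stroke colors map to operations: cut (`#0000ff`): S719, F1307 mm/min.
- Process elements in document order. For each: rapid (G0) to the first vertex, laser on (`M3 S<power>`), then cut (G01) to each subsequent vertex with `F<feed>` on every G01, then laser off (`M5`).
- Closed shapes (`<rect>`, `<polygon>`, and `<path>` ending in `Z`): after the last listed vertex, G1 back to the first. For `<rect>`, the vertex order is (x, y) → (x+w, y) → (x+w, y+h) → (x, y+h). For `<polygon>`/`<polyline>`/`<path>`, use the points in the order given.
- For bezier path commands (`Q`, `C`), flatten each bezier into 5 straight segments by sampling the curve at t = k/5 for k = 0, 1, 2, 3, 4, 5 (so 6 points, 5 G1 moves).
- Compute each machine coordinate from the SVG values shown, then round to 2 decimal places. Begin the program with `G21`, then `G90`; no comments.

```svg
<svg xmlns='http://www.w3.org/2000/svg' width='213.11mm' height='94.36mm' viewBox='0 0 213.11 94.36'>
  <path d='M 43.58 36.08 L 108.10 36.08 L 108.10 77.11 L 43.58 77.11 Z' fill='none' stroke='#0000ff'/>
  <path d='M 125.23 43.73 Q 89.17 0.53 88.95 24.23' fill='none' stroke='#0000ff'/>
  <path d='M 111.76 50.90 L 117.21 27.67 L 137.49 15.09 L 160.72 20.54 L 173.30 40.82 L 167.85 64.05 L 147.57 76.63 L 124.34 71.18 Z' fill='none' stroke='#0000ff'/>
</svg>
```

1 u = 1 mm; y_m = 94.36 − y.

[1] `<path>` rectangle, #0000ff→cut S719 F1307: (43.58,58.28) → (108.10,58.28) → (108.10,17.25) → (43.58,17.25) → (43.58,58.28) (closed)

[2] `<path>` quadratic bezier, #0000ff→cut S719 F1307: (125.23,50.63) → (112.24,65.23) → (102.12,74.49) → (94.86,78.39) → (90.47,76.93) → (88.95,70.13)

[3] `<path>` regular polygon, #0000ff→cut S719 F1307: (111.76,43.46) → (117.21,66.69) → (137.49,79.27) → (160.72,73.82) → (173.30,53.54) → (167.85,30.31) → (147.57,17.73) → (124.34,23.18) → (111.76,43.46) (closed)

G21
G90
G0 X43.58 Y58.28
M3 S719
G01 X108.10 Y58.28 F1307
G01 X108.10 Y17.25 F1307
G01 X43.58 Y17.25 F1307
G01 X43.58 Y58.28 F1307
M5
G0 X125.23 Y50.63
M3 S719
G01 X112.24 Y65.23 F1307
G01 X102.12 Y74.49 F1307
G01 X94.86 Y78.39 F1307
G01 X90.47 Y76.93 F1307
G01 X88.95 Y70.13 F1307
M5
G0 X111.76 Y43.46
M3 S719
G01 X117.21 Y66.69 F1307
G01 X137.49 Y79.27 F1307
G01 X160.72 Y73.82 F1307
G01 X173.30 Y53.54 F1307
G01 X167.85 Y30.31 F1307
G01 X147.57 Y17.73 F1307
G01 X124.34 Y23.18 F1307
G01 X111.76 Y43.46 F1307
M5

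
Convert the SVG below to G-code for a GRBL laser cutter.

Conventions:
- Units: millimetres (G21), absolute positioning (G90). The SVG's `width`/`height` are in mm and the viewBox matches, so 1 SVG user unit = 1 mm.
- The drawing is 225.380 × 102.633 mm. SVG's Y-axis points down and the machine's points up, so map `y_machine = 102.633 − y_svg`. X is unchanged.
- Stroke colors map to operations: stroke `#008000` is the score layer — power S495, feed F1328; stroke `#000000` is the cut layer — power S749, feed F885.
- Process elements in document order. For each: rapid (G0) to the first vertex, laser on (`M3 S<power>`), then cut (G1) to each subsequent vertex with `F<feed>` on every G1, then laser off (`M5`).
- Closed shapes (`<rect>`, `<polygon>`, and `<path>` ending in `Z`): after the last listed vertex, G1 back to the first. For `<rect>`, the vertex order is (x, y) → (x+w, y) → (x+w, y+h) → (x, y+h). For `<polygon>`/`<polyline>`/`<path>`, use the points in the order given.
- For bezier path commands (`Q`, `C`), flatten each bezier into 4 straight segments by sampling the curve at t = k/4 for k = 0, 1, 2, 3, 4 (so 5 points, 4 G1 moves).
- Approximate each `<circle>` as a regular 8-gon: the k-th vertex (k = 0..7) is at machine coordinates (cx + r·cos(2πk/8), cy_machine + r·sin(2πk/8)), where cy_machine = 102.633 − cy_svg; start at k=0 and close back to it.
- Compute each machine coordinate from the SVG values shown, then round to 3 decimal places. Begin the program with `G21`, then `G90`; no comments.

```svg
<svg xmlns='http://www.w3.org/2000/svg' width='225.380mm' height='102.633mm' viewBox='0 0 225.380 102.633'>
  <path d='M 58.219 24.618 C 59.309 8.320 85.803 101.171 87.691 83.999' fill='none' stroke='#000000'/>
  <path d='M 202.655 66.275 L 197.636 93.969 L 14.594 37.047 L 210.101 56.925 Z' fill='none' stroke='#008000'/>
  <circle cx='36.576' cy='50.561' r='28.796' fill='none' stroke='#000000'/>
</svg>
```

G21
G90
G0 X58.219 Y78.015
M3 S749
G1 X63.018 Y73.198 F885
G1 X72.656 Y47.997 F885
G1 X82.443 Y22.960 F885
G1 X87.691 Y18.634 F885
M5
G0 X202.655 Y36.358
M3 S495
G1 X197.636 Y8.664 F1328
G1 X14.594 Y65.586 F1328
G1 X210.101 Y45.708 F1328
G1 X202.655 Y36.358 F1328
M5
G0 X65.372 Y52.072
M3 S749
G1 X56.938 Y72.434 F885
G1 X36.576 Y80.868 F885
G1 X16.214 Y72.434 F885
G1 X7.780 Y52.072 F885
G1 X16.214 Y31.710 F885
G1 X36.576 Y23.276 F885
G1 X56.938 Y31.710 F885
G1 X65.372 Y52.072 F885
M5

Since the viewBox matches the mm dimensions, user units are millimetres directly. The only transform is the Y-flip y_m = 102.633 − y_svg.

Shape 1 is a cubic bezier drawn with `<path>`. Its stroke #000000 means cut at S749, F885. After flipping Y the toolpath is (58.219,78.015) → (63.018,73.198) → (72.656,47.997) → (82.443,22.960) → (87.691,18.634).

Shape 2 is a closed polygon drawn with `<path>`. Its stroke #008000 means score at S495, F1328. After flipping Y the toolpath is (202.655,36.358) → (197.636,8.664) → (14.594,65.586) → (210.101,45.708) → (202.655,36.358), returning to the start.

Shape 3 is a circle drawn with `<circle>`. Its stroke #000000 means cut at S749, F885. After flipping Y the toolpath is (65.372,52.072) → (56.938,72.434) → (36.576,80.868) → (16.214,72.434) → (7.780,52.072) → (16.214,31.710) → (36.576,23.276) → (56.938,31.710) → (65.372,52.072), returning to the start.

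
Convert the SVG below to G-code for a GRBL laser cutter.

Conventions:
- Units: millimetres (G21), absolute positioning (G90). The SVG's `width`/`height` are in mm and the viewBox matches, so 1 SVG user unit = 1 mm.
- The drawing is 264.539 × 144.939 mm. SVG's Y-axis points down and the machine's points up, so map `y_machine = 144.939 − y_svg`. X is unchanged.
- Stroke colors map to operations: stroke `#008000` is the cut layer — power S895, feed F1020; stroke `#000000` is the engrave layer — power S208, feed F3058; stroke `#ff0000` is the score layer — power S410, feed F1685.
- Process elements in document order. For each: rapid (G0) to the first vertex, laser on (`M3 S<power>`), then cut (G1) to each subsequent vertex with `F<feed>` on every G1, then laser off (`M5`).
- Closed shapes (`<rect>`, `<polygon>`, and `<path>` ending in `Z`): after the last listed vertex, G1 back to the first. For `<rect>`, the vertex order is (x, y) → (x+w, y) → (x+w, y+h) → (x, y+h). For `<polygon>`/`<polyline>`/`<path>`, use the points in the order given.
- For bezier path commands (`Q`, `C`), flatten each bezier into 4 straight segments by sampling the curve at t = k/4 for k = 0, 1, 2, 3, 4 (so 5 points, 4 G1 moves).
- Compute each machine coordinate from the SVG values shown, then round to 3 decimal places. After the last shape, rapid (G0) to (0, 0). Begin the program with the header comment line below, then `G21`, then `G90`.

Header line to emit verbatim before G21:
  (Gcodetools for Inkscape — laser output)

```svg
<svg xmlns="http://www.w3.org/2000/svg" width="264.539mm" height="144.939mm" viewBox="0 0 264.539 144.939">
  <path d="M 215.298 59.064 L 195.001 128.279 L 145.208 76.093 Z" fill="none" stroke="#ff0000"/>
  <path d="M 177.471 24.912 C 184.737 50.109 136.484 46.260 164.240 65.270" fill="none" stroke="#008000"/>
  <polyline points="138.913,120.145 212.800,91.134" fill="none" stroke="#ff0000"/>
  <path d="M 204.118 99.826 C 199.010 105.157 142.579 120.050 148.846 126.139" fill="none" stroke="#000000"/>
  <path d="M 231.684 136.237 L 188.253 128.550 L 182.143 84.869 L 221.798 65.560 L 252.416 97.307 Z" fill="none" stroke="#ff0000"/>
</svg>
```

1 u = 1 mm; y_m = 144.939 − y.

[1] `<path>` regular polygon, #ff0000→score S410 F1685: (215.298,85.875) → (195.001,16.660) → (145.208,68.846) → (215.298,85.875) (closed)

[2] `<path>` cubic bezier, #008000→cut S895 F1020: (177.471,120.027) → (174.566,105.764) → (163.172,97.528) → (155.620,90.451) → (164.240,79.669)

[3] `<polyline>` line segment, #ff0000→score S410 F1685: (138.913,24.794) → (212.800,53.805)

[4] `<path>` cubic bezier, #000000→engrave S208 F3058: (204.118,45.113) → (192.446,39.609) → (172.216,32.241) → (154.120,24.731) → (148.846,18.800)

[5] `<path>` regular polygon, #ff0000→score S410 F1685: (231.684,8.702) → (188.253,16.389) → (182.143,60.070) → (221.798,79.379) → (252.416,47.632) → (231.684,8.702) (closed)

(Gcodetools for Inkscape — laser output)
G21
G90
G0 X215.298 Y85.875
M3 S410
G1 X195.001 Y16.660 F1685
G1 X145.208 Y68.846 F1685
G1 X215.298 Y85.875 F1685
M5
G0 X177.471 Y120.027
M3 S895
G1 X174.566 Y105.764 F1020
G1 X163.172 Y97.528 F1020
G1 X155.620 Y90.451 F1020
G1 X164.240 Y79.669 F1020
M5
G0 X138.913 Y24.794
M3 S410
G1 X212.800 Y53.805 F1685
M5
G0 X204.118 Y45.113
M3 S208
G1 X192.446 Y39.609 F3058
G1 X172.216 Y32.241 F3058
G1 X154.120 Y24.731 F3058
G1 X148.846 Y18.800 F3058
M5
G0 X231.684 Y8.702
M3 S410
G1 X188.253 Y16.389 F1685
G1 X182.143 Y60.070 F1685
G1 X221.798 Y79.379 F1685
G1 X252.416 Y47.632 F1685
G1 X231.684 Y8.702 F1685
M5
G0 X0.000 Y0.000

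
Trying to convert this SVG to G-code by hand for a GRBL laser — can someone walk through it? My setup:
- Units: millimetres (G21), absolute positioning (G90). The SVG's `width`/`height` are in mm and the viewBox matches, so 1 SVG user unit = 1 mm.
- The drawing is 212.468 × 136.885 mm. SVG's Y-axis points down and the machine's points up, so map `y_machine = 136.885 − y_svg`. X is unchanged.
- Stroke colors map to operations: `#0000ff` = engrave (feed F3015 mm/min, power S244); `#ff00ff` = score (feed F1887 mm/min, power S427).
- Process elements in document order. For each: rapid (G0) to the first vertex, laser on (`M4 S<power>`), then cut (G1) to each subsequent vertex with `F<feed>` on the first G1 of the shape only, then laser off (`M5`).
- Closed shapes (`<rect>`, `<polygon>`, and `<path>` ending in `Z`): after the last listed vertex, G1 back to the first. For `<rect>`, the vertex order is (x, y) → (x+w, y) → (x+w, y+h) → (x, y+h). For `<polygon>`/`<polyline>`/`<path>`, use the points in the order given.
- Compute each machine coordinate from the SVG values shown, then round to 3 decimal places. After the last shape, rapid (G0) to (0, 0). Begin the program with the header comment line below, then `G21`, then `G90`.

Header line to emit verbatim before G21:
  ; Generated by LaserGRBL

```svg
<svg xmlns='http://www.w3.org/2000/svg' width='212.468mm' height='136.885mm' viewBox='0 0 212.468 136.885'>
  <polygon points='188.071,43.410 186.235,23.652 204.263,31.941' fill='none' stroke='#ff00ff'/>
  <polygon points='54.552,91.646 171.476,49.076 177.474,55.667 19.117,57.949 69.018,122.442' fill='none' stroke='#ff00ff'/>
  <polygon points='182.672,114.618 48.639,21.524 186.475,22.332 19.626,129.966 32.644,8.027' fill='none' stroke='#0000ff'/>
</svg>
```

viewBox `0 0 212.468 136.885` with mm width/height → 1 unit = 1 mm. Flip: y_m = 136.885 − y_svg.

**Shape 1** — `<polygon>` regular polygon, stroke `#ff00ff` → score (S427, F1887). Machine vertices: (188.071,93.475) → (186.235,113.233) → (204.263,104.944) → (188.071,93.475). Closed: final G1 returns to the first vertex.

**Shape 2** — `<polygon>` closed polygon, stroke `#ff00ff` → score (S427, F1887). Machine vertices: (54.552,45.239) → (171.476,87.809) → (177.474,81.218) → (19.117,78.936) → (69.018,14.443) → (54.552,45.239). Closed: final G1 returns to the first vertex.

**Shape 3** — `<polygon>` closed polygon, stroke `#0000ff` → engrave (S244, F3015). Machine vertices: (182.672,22.267) → (48.639,115.361) → (186.475,114.553) → (19.626,6.919) → (32.644,128.858) → (182.672,22.267). Closed: final G1 returns to the first vertex.

; Generated by LaserGRBL
G21
G90
G0 X188.071 Y93.475
M4 S427
G1 X186.235 Y113.233 F1887
G1 X204.263 Y104.944
G1 X188.071 Y93.475
M5
G0 X54.552 Y45.239
M4 S427
G1 X171.476 Y87.809 F1887
G1 X177.474 Y81.218
G1 X19.117 Y78.936
G1 X69.018 Y14.443
G1 X54.552 Y45.239
M5
G0 X182.672 Y22.267
M4 S244
G1 X48.639 Y115.361 F3015
G1 X186.475 Y114.553
G1 X19.626 Y6.919
G1 X32.644 Y128.858
G1 X182.672 Y22.267
M5
G0 X0.000 Y0.000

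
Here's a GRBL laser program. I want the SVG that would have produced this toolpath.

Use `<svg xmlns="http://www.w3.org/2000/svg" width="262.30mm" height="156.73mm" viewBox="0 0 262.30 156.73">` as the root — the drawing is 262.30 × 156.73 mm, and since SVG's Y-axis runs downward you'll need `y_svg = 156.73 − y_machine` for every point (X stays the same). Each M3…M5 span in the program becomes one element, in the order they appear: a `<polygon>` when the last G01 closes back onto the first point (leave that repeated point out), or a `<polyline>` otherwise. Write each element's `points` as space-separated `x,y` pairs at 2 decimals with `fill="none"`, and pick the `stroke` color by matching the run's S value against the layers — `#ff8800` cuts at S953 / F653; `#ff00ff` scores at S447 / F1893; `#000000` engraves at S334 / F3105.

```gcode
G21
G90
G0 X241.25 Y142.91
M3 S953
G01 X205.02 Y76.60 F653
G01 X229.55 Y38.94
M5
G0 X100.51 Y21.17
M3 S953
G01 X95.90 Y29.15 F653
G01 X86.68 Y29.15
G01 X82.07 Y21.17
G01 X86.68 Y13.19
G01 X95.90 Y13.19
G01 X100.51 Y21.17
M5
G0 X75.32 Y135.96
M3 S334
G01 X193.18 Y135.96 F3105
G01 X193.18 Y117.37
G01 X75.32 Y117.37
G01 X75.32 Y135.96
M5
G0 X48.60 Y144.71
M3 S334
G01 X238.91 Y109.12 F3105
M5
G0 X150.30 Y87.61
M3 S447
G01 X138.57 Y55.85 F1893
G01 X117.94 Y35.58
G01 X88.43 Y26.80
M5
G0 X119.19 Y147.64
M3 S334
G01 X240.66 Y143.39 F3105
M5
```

Machine Y-up, SVG Y-down with viewBox height 156.73, so y_svg = 156.73 − y_machine; X carries over.

Run 1: S953 ⇒ cut layer `#ff8800`. The run is open, so emit a `<polyline>` with points (Y-flipped): 241.25,13.82 205.02,80.13 229.55,117.79.

Run 2: the run's S953 means `#ff8800` (cut). The run returns to its start, so emit a `<polygon>` with points (Y-flipped): 100.51,135.56 95.90,127.58 86.68,127.58 82.07,135.56 86.68,143.54 95.90,143.54.

Run 3: power S334 maps to stroke `#000000` (engrave). The run returns to its start, so emit a `<polygon>` with points (Y-flipped): 75.32,20.77 193.18,20.77 193.18,39.36 75.32,39.36.

Run 4: the run's S334 means `#000000` (engrave). The run is open, so emit a `<polyline>` with points (Y-flipped): 48.60,12.02 238.91,47.61.

Run 5: S447 ⇒ score layer `#ff00ff`. The run is open, so emit a `<polyline>` with points (Y-flipped): 150.30,69.12 138.57,100.88 117.94,121.15 88.43,129.93.

Run 6: power S334 maps to stroke `#000000` (engrave). The run is open, so emit a `<polyline>` with points (Y-flipped): 119.19,9.09 240.66,13.34.

<svg xmlns="http://www.w3.org/2000/svg" width="262.30mm" height="156.73mm" viewBox="0 0 262.30 156.73">
  <polyline points="241.25,13.82 205.02,80.13 229.55,117.79" fill="none" stroke="#ff8800"/>
  <polygon points="100.51,135.56 95.90,127.58 86.68,127.58 82.07,135.56 86.68,143.54 95.90,143.54" fill="none" stroke="#ff8800"/>
  <polygon points="75.32,20.77 193.18,20.77 193.18,39.36 75.32,39.36" fill="none" stroke="#000000"/>
  <polyline points="48.60,12.02 238.91,47.61" fill="none" stroke="#000000"/>
  <polyline points="150.30,69.12 138.57,100.88 117.94,121.15 88.43,129.93" fill="none" stroke="#ff00ff"/>
  <polyline points="119.19,9.09 240.66,13.34" fill="none" stroke="#000000"/>
</svg>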